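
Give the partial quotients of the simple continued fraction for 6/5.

Run the Euclidean algorithm on 6 and 5; the successive quotients are the partial quotients a_0, a_1, ... (each step inverts the fractional part left over by the previous one):
  6 = 1*5 + 1, so a_0 = 1.
  5 = 5*1 + 0, so a_1 = 5.
The remainder reaches 0 after 2 divisions, so the expansion has 2 partial quotients, read off in order.

[1; 5]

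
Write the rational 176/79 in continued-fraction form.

Run the Euclidean algorithm on 176 and 79; the successive quotients are the partial quotients a_0, a_1, ... (each step inverts the fractional part left over by the previous one):
  176 = 2*79 + 18, so a_0 = 2.
  79 = 4*18 + 7, so a_1 = 4.
  18 = 2*7 + 4, so a_2 = 2.
  7 = 1*4 + 3, so a_3 = 1.
  4 = 1*3 + 1, so a_4 = 1.
  3 = 3*1 + 0, so a_5 = 3.
The remainder reaches 0 after 6 divisions, so the expansion has 6 partial quotients, read off in order.

[2; 4, 2, 1, 1, 3]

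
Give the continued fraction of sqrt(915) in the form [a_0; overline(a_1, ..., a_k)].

[30; overline(4, 60)]

Write x_i = (sqrt(915) + m_i)/d_i with (m_0, d_0) = (0, 1). a_0 = floor(sqrt(915)) = 30, since 30^2 = 900 <= 915 < 961 = 31^2.
Iterate m_{i+1} = d_i*a_i - m_i, d_{i+1} = (915 - m_{i+1}^2)/d_i, a_{i+1} = floor((a_0 + m_{i+1})/d_{i+1}):
  m_1 = 1*30 - 0 = 30, d_1 = (915 - 30^2)/1 = 15/1 = 15, a_1 = floor((30 + 30)/15) = 4.
  m_2 = 15*4 - 30 = 30, d_2 = (915 - 30^2)/15 = 15/15 = 1, a_2 = floor((30 + 30)/1) = 60.
  m_3 = 1*60 - 30 = 30, d_3 = (915 - 30^2)/1 = 15/1 = 15: (m_3, d_3) = (m_1, d_1) = (30, 15), so from here the quotients repeat a_1, a_2; the period length is 2.
Hence the expansion of sqrt(915) is a_0 = 30 followed by the repeating block 4, 60 (period 2).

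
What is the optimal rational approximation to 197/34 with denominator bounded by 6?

29/5

Expand x = 197/34 as a continued fraction with the Euclidean algorithm:
  197 = 5*34 + 27, so a_0 = 5.
  34 = 1*27 + 7, so a_1 = 1.
  27 = 3*7 + 6, so a_2 = 3.
  7 = 1*6 + 1, so a_3 = 1.
  6 = 6*1 + 0, so a_4 = 6.
so x = [5; 1, 3, 1, 6].
Convergents (p_i = a_i*p_{i-1} + p_{i-2}, q_i = a_i*q_{i-1} + q_{i-2} with p_{-2}=0, p_{-1}=1, q_{-2}=1, q_{-1}=0), until the denominator exceeds 6:
  i=0: a_0=5, p_0 = 5*1 + 0 = 5, q_0 = 5*0 + 1 = 1.
  i=1: a_1=1, p_1 = 1*5 + 1 = 6, q_1 = 1*1 + 0 = 1.
  i=2: a_2=3, p_2 = 3*6 + 5 = 23, q_2 = 3*1 + 1 = 4.
  i=3: a_3=1, p_3 = 1*23 + 6 = 29, q_3 = 1*4 + 1 = 5.
  i=4: a_4=6, p_4 = 6*29 + 23 = 197, q_4 = 6*5 + 4 = 34.
q_4 = 34 > 6, so the last convergent with denominator <= 6 is p_3/q_3 = 29/5.
The closest fraction with denominator <= 6 is either p_3/q_3 or the intermediate fraction (k*p_3 + p_2)/(k*q_3 + q_2) with the largest k >= 1 whose denominator stays <= 6; these approach x as k grows, and every other convergent or intermediate fraction in range is farther away.
Largest k: floor((6 - q_2)/q_3) = floor((6 - 4)/5) = 0.
Since k = 0, no intermediate fraction beyond p_3/q_3 has denominator <= 6, so the convergent 29/5 is the closest (its error is |197*5 - 29*34|/(34*5) = 1/170).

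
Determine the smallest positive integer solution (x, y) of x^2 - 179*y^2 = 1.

First expand sqrt(179) as a continued fraction. With x_i = (sqrt(179) + m_i)/d_i and (m_0, d_0) = (0, 1): a_0 = floor(sqrt(179)) = 13, since 13^2 = 169 <= 179 < 196 = 14^2.
Iterate m_{i+1} = d_i*a_i - m_i, d_{i+1} = (179 - m_{i+1}^2)/d_i, a_{i+1} = floor((a_0 + m_{i+1})/d_{i+1}):
  m_1 = 1*13 - 0 = 13, d_1 = (179 - 13^2)/1 = 10/1 = 10, a_1 = floor((13 + 13)/10) = 2.
  m_2 = 10*2 - 13 = 7, d_2 = (179 - 7^2)/10 = 130/10 = 13, a_2 = floor((13 + 7)/13) = 1.
  m_3 = 13*1 - 7 = 6, d_3 = (179 - 6^2)/13 = 143/13 = 11, a_3 = floor((13 + 6)/11) = 1.
  m_4 = 11*1 - 6 = 5, d_4 = (179 - 5^2)/11 = 154/11 = 14, a_4 = floor((13 + 5)/14) = 1.
  m_5 = 14*1 - 5 = 9, d_5 = (179 - 9^2)/14 = 98/14 = 7, a_5 = floor((13 + 9)/7) = 3.
  m_6 = 7*3 - 9 = 12, d_6 = (179 - 12^2)/7 = 35/7 = 5, a_6 = floor((13 + 12)/5) = 5.
  m_7 = 5*5 - 12 = 13, d_7 = (179 - 13^2)/5 = 10/5 = 2, a_7 = floor((13 + 13)/2) = 13.
  m_8 = 2*13 - 13 = 13, d_8 = (179 - 13^2)/2 = 10/2 = 5, a_8 = floor((13 + 13)/5) = 5.
  m_9 = 5*5 - 13 = 12, d_9 = (179 - 12^2)/5 = 35/5 = 7, a_9 = floor((13 + 12)/7) = 3.
  m_10 = 7*3 - 12 = 9, d_10 = (179 - 9^2)/7 = 98/7 = 14, a_10 = floor((13 + 9)/14) = 1.
  m_11 = 14*1 - 9 = 5, d_11 = (179 - 5^2)/14 = 154/14 = 11, a_11 = floor((13 + 5)/11) = 1.
  m_12 = 11*1 - 5 = 6, d_12 = (179 - 6^2)/11 = 143/11 = 13, a_12 = floor((13 + 6)/13) = 1.
  m_13 = 13*1 - 6 = 7, d_13 = (179 - 7^2)/13 = 130/13 = 10, a_13 = floor((13 + 7)/10) = 2.
  m_14 = 10*2 - 7 = 13, d_14 = (179 - 13^2)/10 = 10/10 = 1, a_14 = floor((13 + 13)/1) = 26.
  m_15 = 1*26 - 13 = 13, d_15 = (179 - 13^2)/1 = 10/1 = 10: (m_15, d_15) = (m_1, d_1) = (13, 10), so from here the quotients repeat a_1, ..., a_14; the period length is 14.
So sqrt(179) = [13; (2, 1, 1, 1, 3, 5, 13, 5, 3, 1, 1, 1, 2, 26)] with period length k = 14.
k is even, so the fundamental solution of x^2 - 179y^2 = 1 is (p_{k-1}, q_{k-1}) = (p_13, q_13); compute convergents through index 13.
Convergents (p_i = a_i*p_{i-1} + p_{i-2}, q_i = a_i*q_{i-1} + q_{i-2} with p_{-2}=0, p_{-1}=1, q_{-2}=1, q_{-1}=0):
  i=0: a_0=13, p_0 = 13*1 + 0 = 13, q_0 = 13*0 + 1 = 1.
  i=1: a_1=2, p_1 = 2*13 + 1 = 27, q_1 = 2*1 + 0 = 2.
  i=2: a_2=1, p_2 = 1*27 + 13 = 40, q_2 = 1*2 + 1 = 3.
  i=3: a_3=1, p_3 = 1*40 + 27 = 67, q_3 = 1*3 + 2 = 5.
  i=4: a_4=1, p_4 = 1*67 + 40 = 107, q_4 = 1*5 + 3 = 8.
  i=5: a_5=3, p_5 = 3*107 + 67 = 388, q_5 = 3*8 + 5 = 29.
  i=6: a_6=5, p_6 = 5*388 + 107 = 2047, q_6 = 5*29 + 8 = 153.
  i=7: a_7=13, p_7 = 13*2047 + 388 = 26999, q_7 = 13*153 + 29 = 2018.
  i=8: a_8=5, p_8 = 5*26999 + 2047 = 137042, q_8 = 5*2018 + 153 = 10243.
  i=9: a_9=3, p_9 = 3*137042 + 26999 = 438125, q_9 = 3*10243 + 2018 = 32747.
  i=10: a_10=1, p_10 = 1*438125 + 137042 = 575167, q_10 = 1*32747 + 10243 = 42990.
  i=11: a_11=1, p_11 = 1*575167 + 438125 = 1013292, q_11 = 1*42990 + 32747 = 75737.
  i=12: a_12=1, p_12 = 1*1013292 + 575167 = 1588459, q_12 = 1*75737 + 42990 = 118727.
  i=13: a_13=2, p_13 = 2*1588459 + 1013292 = 4190210, q_13 = 2*118727 + 75737 = 313191.
Check: 4190210^2 - 179*313191^2 = 17557859844100 - 17557859844099 = 1, so (x, y) = (4190210, 313191) solves the equation, and by the theorem it is the least positive solution.

(x, y) = (4190210, 313191)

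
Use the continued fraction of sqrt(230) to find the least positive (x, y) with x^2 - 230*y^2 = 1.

(x, y) = (91, 6)

First expand sqrt(230) as a continued fraction. With x_i = (sqrt(230) + m_i)/d_i and (m_0, d_0) = (0, 1): a_0 = floor(sqrt(230)) = 15, since 15^2 = 225 <= 230 < 256 = 16^2.
Iterate m_{i+1} = d_i*a_i - m_i, d_{i+1} = (230 - m_{i+1}^2)/d_i, a_{i+1} = floor((a_0 + m_{i+1})/d_{i+1}):
  m_1 = 1*15 - 0 = 15, d_1 = (230 - 15^2)/1 = 5/1 = 5, a_1 = floor((15 + 15)/5) = 6.
  m_2 = 5*6 - 15 = 15, d_2 = (230 - 15^2)/5 = 5/5 = 1, a_2 = floor((15 + 15)/1) = 30.
  m_3 = 1*30 - 15 = 15, d_3 = (230 - 15^2)/1 = 5/1 = 5: (m_3, d_3) = (m_1, d_1) = (15, 5), so from here the quotients repeat a_1, a_2; the period length is 2.
So sqrt(230) = [15; (6, 30)] with period length k = 2.
k is even, so the fundamental solution of x^2 - 230y^2 = 1 is (p_{k-1}, q_{k-1}) = (p_1, q_1); compute convergents through index 1.
Convergents (p_i = a_i*p_{i-1} + p_{i-2}, q_i = a_i*q_{i-1} + q_{i-2} with p_{-2}=0, p_{-1}=1, q_{-2}=1, q_{-1}=0):
  i=0: a_0=15, p_0 = 15*1 + 0 = 15, q_0 = 15*0 + 1 = 1.
  i=1: a_1=6, p_1 = 6*15 + 1 = 91, q_1 = 6*1 + 0 = 6.
Check: 91^2 - 230*6^2 = 8281 - 8280 = 1, so (x, y) = (91, 6) solves the equation, and by the theorem it is the least positive solution.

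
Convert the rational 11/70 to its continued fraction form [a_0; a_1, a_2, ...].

Run the Euclidean algorithm on 11 and 70; the successive quotients are the partial quotients a_0, a_1, ... (each step inverts the fractional part left over by the previous one):
  11 = 0*70 + 11, so a_0 = 0.
  70 = 6*11 + 4, so a_1 = 6.
  11 = 2*4 + 3, so a_2 = 2.
  4 = 1*3 + 1, so a_3 = 1.
  3 = 3*1 + 0, so a_4 = 3.
The remainder reaches 0 after 5 divisions, so the expansion has 5 partial quotients, read off in order.

[0; 6, 2, 1, 3]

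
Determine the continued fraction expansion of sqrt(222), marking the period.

[14; (1, 8, 1, 28)]

Write x_i = (sqrt(222) + m_i)/d_i with (m_0, d_0) = (0, 1). a_0 = floor(sqrt(222)) = 14, since 14^2 = 196 <= 222 < 225 = 15^2.
Iterate m_{i+1} = d_i*a_i - m_i, d_{i+1} = (222 - m_{i+1}^2)/d_i, a_{i+1} = floor((a_0 + m_{i+1})/d_{i+1}):
  m_1 = 1*14 - 0 = 14, d_1 = (222 - 14^2)/1 = 26/1 = 26, a_1 = floor((14 + 14)/26) = 1.
  m_2 = 26*1 - 14 = 12, d_2 = (222 - 12^2)/26 = 78/26 = 3, a_2 = floor((14 + 12)/3) = 8.
  m_3 = 3*8 - 12 = 12, d_3 = (222 - 12^2)/3 = 78/3 = 26, a_3 = floor((14 + 12)/26) = 1.
  m_4 = 26*1 - 12 = 14, d_4 = (222 - 14^2)/26 = 26/26 = 1, a_4 = floor((14 + 14)/1) = 28.
  m_5 = 1*28 - 14 = 14, d_5 = (222 - 14^2)/1 = 26/1 = 26: (m_5, d_5) = (m_1, d_1) = (14, 26), so from here the quotients repeat a_1, ..., a_4; the period length is 4.
Hence the expansion of sqrt(222) is a_0 = 14 followed by the repeating block 1, 8, 1, 28 (period 4).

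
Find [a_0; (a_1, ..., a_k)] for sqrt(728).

Write x_i = (sqrt(728) + m_i)/d_i with (m_0, d_0) = (0, 1). a_0 = floor(sqrt(728)) = 26, since 26^2 = 676 <= 728 < 729 = 27^2.
Iterate m_{i+1} = d_i*a_i - m_i, d_{i+1} = (728 - m_{i+1}^2)/d_i, a_{i+1} = floor((a_0 + m_{i+1})/d_{i+1}):
  m_1 = 1*26 - 0 = 26, d_1 = (728 - 26^2)/1 = 52/1 = 52, a_1 = floor((26 + 26)/52) = 1.
  m_2 = 52*1 - 26 = 26, d_2 = (728 - 26^2)/52 = 52/52 = 1, a_2 = floor((26 + 26)/1) = 52.
  m_3 = 1*52 - 26 = 26, d_3 = (728 - 26^2)/1 = 52/1 = 52: (m_3, d_3) = (m_1, d_1) = (26, 52), so from here the quotients repeat a_1, a_2; the period length is 2.
Hence the expansion of sqrt(728) is a_0 = 26 followed by the repeating block 1, 52 (period 2).

[26; (1, 52)]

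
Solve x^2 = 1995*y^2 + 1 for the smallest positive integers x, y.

(x, y) = (134, 3)

First expand sqrt(1995) as a continued fraction. With x_i = (sqrt(1995) + m_i)/d_i and (m_0, d_0) = (0, 1): a_0 = floor(sqrt(1995)) = 44, since 44^2 = 1936 <= 1995 < 2025 = 45^2.
Iterate m_{i+1} = d_i*a_i - m_i, d_{i+1} = (1995 - m_{i+1}^2)/d_i, a_{i+1} = floor((a_0 + m_{i+1})/d_{i+1}):
  m_1 = 1*44 - 0 = 44, d_1 = (1995 - 44^2)/1 = 59/1 = 59, a_1 = floor((44 + 44)/59) = 1.
  m_2 = 59*1 - 44 = 15, d_2 = (1995 - 15^2)/59 = 1770/59 = 30, a_2 = floor((44 + 15)/30) = 1.
  m_3 = 30*1 - 15 = 15, d_3 = (1995 - 15^2)/30 = 1770/30 = 59, a_3 = floor((44 + 15)/59) = 1.
  m_4 = 59*1 - 15 = 44, d_4 = (1995 - 44^2)/59 = 59/59 = 1, a_4 = floor((44 + 44)/1) = 88.
  m_5 = 1*88 - 44 = 44, d_5 = (1995 - 44^2)/1 = 59/1 = 59: (m_5, d_5) = (m_1, d_1) = (44, 59), so from here the quotients repeat a_1, ..., a_4; the period length is 4.
So sqrt(1995) = [44; (1, 1, 1, 88)] with period length k = 4.
k is even, so the fundamental solution of x^2 - 1995y^2 = 1 is (p_{k-1}, q_{k-1}) = (p_3, q_3); compute convergents through index 3.
Convergents (p_i = a_i*p_{i-1} + p_{i-2}, q_i = a_i*q_{i-1} + q_{i-2} with p_{-2}=0, p_{-1}=1, q_{-2}=1, q_{-1}=0):
  i=0: a_0=44, p_0 = 44*1 + 0 = 44, q_0 = 44*0 + 1 = 1.
  i=1: a_1=1, p_1 = 1*44 + 1 = 45, q_1 = 1*1 + 0 = 1.
  i=2: a_2=1, p_2 = 1*45 + 44 = 89, q_2 = 1*1 + 1 = 2.
  i=3: a_3=1, p_3 = 1*89 + 45 = 134, q_3 = 1*2 + 1 = 3.
Check: 134^2 - 1995*3^2 = 17956 - 17955 = 1, so (x, y) = (134, 3) solves the equation, and by the theorem it is the least positive solution.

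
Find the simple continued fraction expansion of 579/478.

Run the Euclidean algorithm on 579 and 478; the successive quotients are the partial quotients a_0, a_1, ... (each step inverts the fractional part left over by the previous one):
  579 = 1*478 + 101, so a_0 = 1.
  478 = 4*101 + 74, so a_1 = 4.
  101 = 1*74 + 27, so a_2 = 1.
  74 = 2*27 + 20, so a_3 = 2.
  27 = 1*20 + 7, so a_4 = 1.
  20 = 2*7 + 6, so a_5 = 2.
  7 = 1*6 + 1, so a_6 = 1.
  6 = 6*1 + 0, so a_7 = 6.
The remainder reaches 0 after 8 divisions, so the expansion has 8 partial quotients, read off in order.

[1; 4, 1, 2, 1, 2, 1, 6]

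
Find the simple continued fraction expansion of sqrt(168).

Write x_i = (sqrt(168) + m_i)/d_i with (m_0, d_0) = (0, 1). a_0 = floor(sqrt(168)) = 12, since 12^2 = 144 <= 168 < 169 = 13^2.
Iterate m_{i+1} = d_i*a_i - m_i, d_{i+1} = (168 - m_{i+1}^2)/d_i, a_{i+1} = floor((a_0 + m_{i+1})/d_{i+1}):
  m_1 = 1*12 - 0 = 12, d_1 = (168 - 12^2)/1 = 24/1 = 24, a_1 = floor((12 + 12)/24) = 1.
  m_2 = 24*1 - 12 = 12, d_2 = (168 - 12^2)/24 = 24/24 = 1, a_2 = floor((12 + 12)/1) = 24.
  m_3 = 1*24 - 12 = 12, d_3 = (168 - 12^2)/1 = 24/1 = 24: (m_3, d_3) = (m_1, d_1) = (12, 24), so from here the quotients repeat a_1, a_2; the period length is 2.
Hence the expansion of sqrt(168) is a_0 = 12 followed by the repeating block 1, 24 (period 2).

[12; (1, 24)]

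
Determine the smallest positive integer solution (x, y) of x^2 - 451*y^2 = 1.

First expand sqrt(451) as a continued fraction. With x_i = (sqrt(451) + m_i)/d_i and (m_0, d_0) = (0, 1): a_0 = floor(sqrt(451)) = 21, since 21^2 = 441 <= 451 < 484 = 22^2.
Iterate m_{i+1} = d_i*a_i - m_i, d_{i+1} = (451 - m_{i+1}^2)/d_i, a_{i+1} = floor((a_0 + m_{i+1})/d_{i+1}):
  m_1 = 1*21 - 0 = 21, d_1 = (451 - 21^2)/1 = 10/1 = 10, a_1 = floor((21 + 21)/10) = 4.
  m_2 = 10*4 - 21 = 19, d_2 = (451 - 19^2)/10 = 90/10 = 9, a_2 = floor((21 + 19)/9) = 4.
  m_3 = 9*4 - 19 = 17, d_3 = (451 - 17^2)/9 = 162/9 = 18, a_3 = floor((21 + 17)/18) = 2.
  m_4 = 18*2 - 17 = 19, d_4 = (451 - 19^2)/18 = 90/18 = 5, a_4 = floor((21 + 19)/5) = 8.
  m_5 = 5*8 - 19 = 21, d_5 = (451 - 21^2)/5 = 10/5 = 2, a_5 = floor((21 + 21)/2) = 21.
  m_6 = 2*21 - 21 = 21, d_6 = (451 - 21^2)/2 = 10/2 = 5, a_6 = floor((21 + 21)/5) = 8.
  m_7 = 5*8 - 21 = 19, d_7 = (451 - 19^2)/5 = 90/5 = 18, a_7 = floor((21 + 19)/18) = 2.
  m_8 = 18*2 - 19 = 17, d_8 = (451 - 17^2)/18 = 162/18 = 9, a_8 = floor((21 + 17)/9) = 4.
  m_9 = 9*4 - 17 = 19, d_9 = (451 - 19^2)/9 = 90/9 = 10, a_9 = floor((21 + 19)/10) = 4.
  m_10 = 10*4 - 19 = 21, d_10 = (451 - 21^2)/10 = 10/10 = 1, a_10 = floor((21 + 21)/1) = 42.
  m_11 = 1*42 - 21 = 21, d_11 = (451 - 21^2)/1 = 10/1 = 10: (m_11, d_11) = (m_1, d_1) = (21, 10), so from here the quotients repeat a_1, ..., a_10; the period length is 10.
So sqrt(451) = [21; (4, 4, 2, 8, 21, 8, 2, 4, 4, 42)] with period length k = 10.
k is even, so the fundamental solution of x^2 - 451y^2 = 1 is (p_{k-1}, q_{k-1}) = (p_9, q_9); compute convergents through index 9.
Convergents (p_i = a_i*p_{i-1} + p_{i-2}, q_i = a_i*q_{i-1} + q_{i-2} with p_{-2}=0, p_{-1}=1, q_{-2}=1, q_{-1}=0):
  i=0: a_0=21, p_0 = 21*1 + 0 = 21, q_0 = 21*0 + 1 = 1.
  i=1: a_1=4, p_1 = 4*21 + 1 = 85, q_1 = 4*1 + 0 = 4.
  i=2: a_2=4, p_2 = 4*85 + 21 = 361, q_2 = 4*4 + 1 = 17.
  i=3: a_3=2, p_3 = 2*361 + 85 = 807, q_3 = 2*17 + 4 = 38.
  i=4: a_4=8, p_4 = 8*807 + 361 = 6817, q_4 = 8*38 + 17 = 321.
  i=5: a_5=21, p_5 = 21*6817 + 807 = 143964, q_5 = 21*321 + 38 = 6779.
  i=6: a_6=8, p_6 = 8*143964 + 6817 = 1158529, q_6 = 8*6779 + 321 = 54553.
  i=7: a_7=2, p_7 = 2*1158529 + 143964 = 2461022, q_7 = 2*54553 + 6779 = 115885.
  i=8: a_8=4, p_8 = 4*2461022 + 1158529 = 11002617, q_8 = 4*115885 + 54553 = 518093.
  i=9: a_9=4, p_9 = 4*11002617 + 2461022 = 46471490, q_9 = 4*518093 + 115885 = 2188257.
Check: 46471490^2 - 451*2188257^2 = 2159599382820100 - 2159599382820099 = 1, so (x, y) = (46471490, 2188257) solves the equation, and by the theorem it is the least positive solution.

(x, y) = (46471490, 2188257)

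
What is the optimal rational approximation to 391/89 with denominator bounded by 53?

123/28

Expand x = 391/89 as a continued fraction with the Euclidean algorithm:
  391 = 4*89 + 35, so a_0 = 4.
  89 = 2*35 + 19, so a_1 = 2.
  35 = 1*19 + 16, so a_2 = 1.
  19 = 1*16 + 3, so a_3 = 1.
  16 = 5*3 + 1, so a_4 = 5.
  3 = 3*1 + 0, so a_5 = 3.
so x = [4; 2, 1, 1, 5, 3].
Convergents (p_i = a_i*p_{i-1} + p_{i-2}, q_i = a_i*q_{i-1} + q_{i-2} with p_{-2}=0, p_{-1}=1, q_{-2}=1, q_{-1}=0), until the denominator exceeds 53:
  i=0: a_0=4, p_0 = 4*1 + 0 = 4, q_0 = 4*0 + 1 = 1.
  i=1: a_1=2, p_1 = 2*4 + 1 = 9, q_1 = 2*1 + 0 = 2.
  i=2: a_2=1, p_2 = 1*9 + 4 = 13, q_2 = 1*2 + 1 = 3.
  i=3: a_3=1, p_3 = 1*13 + 9 = 22, q_3 = 1*3 + 2 = 5.
  i=4: a_4=5, p_4 = 5*22 + 13 = 123, q_4 = 5*5 + 3 = 28.
  i=5: a_5=3, p_5 = 3*123 + 22 = 391, q_5 = 3*28 + 5 = 89.
q_5 = 89 > 53, so the last convergent with denominator <= 53 is p_4/q_4 = 123/28.
The closest fraction with denominator <= 53 is either p_4/q_4 or the intermediate fraction (k*p_4 + p_3)/(k*q_4 + q_3) with the largest k >= 1 whose denominator stays <= 53; these approach x as k grows, and every other convergent or intermediate fraction in range is farther away.
Largest k: floor((53 - q_3)/q_4) = floor((53 - 5)/28) = 1.
That gives (1*123 + 22)/(1*28 + 5) = 145/33.
Compare the errors: |x - 123/28| = |391*28 - 123*89|/(89*28) = 1/2492, and |x - 145/33| = |391*33 - 145*89|/(89*33) = 2/2937.
Cross-multiplying, 1*2937 = 2937 < 4984 = 2*2492, so 1/2492 is smaller: the convergent 123/28 is closer to x than 145/33.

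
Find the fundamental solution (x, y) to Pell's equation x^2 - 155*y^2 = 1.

First expand sqrt(155) as a continued fraction. With x_i = (sqrt(155) + m_i)/d_i and (m_0, d_0) = (0, 1): a_0 = floor(sqrt(155)) = 12, since 12^2 = 144 <= 155 < 169 = 13^2.
Iterate m_{i+1} = d_i*a_i - m_i, d_{i+1} = (155 - m_{i+1}^2)/d_i, a_{i+1} = floor((a_0 + m_{i+1})/d_{i+1}):
  m_1 = 1*12 - 0 = 12, d_1 = (155 - 12^2)/1 = 11/1 = 11, a_1 = floor((12 + 12)/11) = 2.
  m_2 = 11*2 - 12 = 10, d_2 = (155 - 10^2)/11 = 55/11 = 5, a_2 = floor((12 + 10)/5) = 4.
  m_3 = 5*4 - 10 = 10, d_3 = (155 - 10^2)/5 = 55/5 = 11, a_3 = floor((12 + 10)/11) = 2.
  m_4 = 11*2 - 10 = 12, d_4 = (155 - 12^2)/11 = 11/11 = 1, a_4 = floor((12 + 12)/1) = 24.
  m_5 = 1*24 - 12 = 12, d_5 = (155 - 12^2)/1 = 11/1 = 11: (m_5, d_5) = (m_1, d_1) = (12, 11), so from here the quotients repeat a_1, ..., a_4; the period length is 4.
So sqrt(155) = [12; (2, 4, 2, 24)] with period length k = 4.
k is even, so the fundamental solution of x^2 - 155y^2 = 1 is (p_{k-1}, q_{k-1}) = (p_3, q_3); compute convergents through index 3.
Convergents (p_i = a_i*p_{i-1} + p_{i-2}, q_i = a_i*q_{i-1} + q_{i-2} with p_{-2}=0, p_{-1}=1, q_{-2}=1, q_{-1}=0):
  i=0: a_0=12, p_0 = 12*1 + 0 = 12, q_0 = 12*0 + 1 = 1.
  i=1: a_1=2, p_1 = 2*12 + 1 = 25, q_1 = 2*1 + 0 = 2.
  i=2: a_2=4, p_2 = 4*25 + 12 = 112, q_2 = 4*2 + 1 = 9.
  i=3: a_3=2, p_3 = 2*112 + 25 = 249, q_3 = 2*9 + 2 = 20.
Check: 249^2 - 155*20^2 = 62001 - 62000 = 1, so (x, y) = (249, 20) solves the equation, and by the theorem it is the least positive solution.

(x, y) = (249, 20)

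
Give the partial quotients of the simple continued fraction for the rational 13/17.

Run the Euclidean algorithm on 13 and 17; the successive quotients are the partial quotients a_0, a_1, ... (each step inverts the fractional part left over by the previous one):
  13 = 0*17 + 13, so a_0 = 0.
  17 = 1*13 + 4, so a_1 = 1.
  13 = 3*4 + 1, so a_2 = 3.
  4 = 4*1 + 0, so a_3 = 4.
The remainder reaches 0 after 4 divisions, so the expansion has 4 partial quotients, read off in order.

[0; 1, 3, 4]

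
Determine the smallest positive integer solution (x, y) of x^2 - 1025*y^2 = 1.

First expand sqrt(1025) as a continued fraction. With x_i = (sqrt(1025) + m_i)/d_i and (m_0, d_0) = (0, 1): a_0 = floor(sqrt(1025)) = 32, since 32^2 = 1024 <= 1025 < 1089 = 33^2.
Iterate m_{i+1} = d_i*a_i - m_i, d_{i+1} = (1025 - m_{i+1}^2)/d_i, a_{i+1} = floor((a_0 + m_{i+1})/d_{i+1}):
  m_1 = 1*32 - 0 = 32, d_1 = (1025 - 32^2)/1 = 1/1 = 1, a_1 = floor((32 + 32)/1) = 64.
  m_2 = 1*64 - 32 = 32, d_2 = (1025 - 32^2)/1 = 1/1 = 1: (m_2, d_2) = (m_1, d_1) = (32, 1), so from here the quotient a_1 repeats; the period length is 1.
So sqrt(1025) = [32; (64)] with period length k = 1.
k is odd, so (p_{k-1}, q_{k-1}) only solves x^2 - 1025y^2 = -1 and the fundamental solution of x^2 - 1025y^2 = 1 is (p_{2k-1}, q_{2k-1}) = (p_1, q_1); compute convergents through index 1, running through the period twice.
Convergents (p_i = a_i*p_{i-1} + p_{i-2}, q_i = a_i*q_{i-1} + q_{i-2} with p_{-2}=0, p_{-1}=1, q_{-2}=1, q_{-1}=0):
  i=0: a_0=32, p_0 = 32*1 + 0 = 32, q_0 = 32*0 + 1 = 1.
  i=1: a_1=64, p_1 = 64*32 + 1 = 2049, q_1 = 64*1 + 0 = 64.
Indeed p_0^2 - 1025*q_0^2 = 1024 - 1025 = -1, not +1.
Check: 2049^2 - 1025*64^2 = 4198401 - 4198400 = 1, so (x, y) = (2049, 64) solves the equation, and by the theorem it is the least positive solution.

(x, y) = (2049, 64)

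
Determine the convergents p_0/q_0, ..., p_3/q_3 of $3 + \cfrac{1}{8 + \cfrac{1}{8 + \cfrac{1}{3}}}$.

Using the convergent recurrence p_i = a_i*p_{i-1} + p_{i-2}, q_i = a_i*q_{i-1} + q_{i-2} with p_{-2}=0, p_{-1}=1, q_{-2}=1, q_{-1}=0:
  i=0: a_0=3, p_0 = 3*1 + 0 = 3, q_0 = 3*0 + 1 = 1.
  i=1: a_1=8, p_1 = 8*3 + 1 = 25, q_1 = 8*1 + 0 = 8.
  i=2: a_2=8, p_2 = 8*25 + 3 = 203, q_2 = 8*8 + 1 = 65.
  i=3: a_3=3, p_3 = 3*203 + 25 = 634, q_3 = 3*65 + 8 = 203.

3/1, 25/8, 203/65, 634/203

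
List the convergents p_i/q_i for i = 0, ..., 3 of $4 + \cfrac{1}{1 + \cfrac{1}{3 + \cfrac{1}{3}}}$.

4/1, 5/1, 19/4, 62/13

Using the convergent recurrence p_i = a_i*p_{i-1} + p_{i-2}, q_i = a_i*q_{i-1} + q_{i-2} with p_{-2}=0, p_{-1}=1, q_{-2}=1, q_{-1}=0:
  i=0: a_0=4, p_0 = 4*1 + 0 = 4, q_0 = 4*0 + 1 = 1.
  i=1: a_1=1, p_1 = 1*4 + 1 = 5, q_1 = 1*1 + 0 = 1.
  i=2: a_2=3, p_2 = 3*5 + 4 = 19, q_2 = 3*1 + 1 = 4.
  i=3: a_3=3, p_3 = 3*19 + 5 = 62, q_3 = 3*4 + 1 = 13.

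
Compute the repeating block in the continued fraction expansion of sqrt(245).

Write x_i = (sqrt(245) + m_i)/d_i with (m_0, d_0) = (0, 1). a_0 = floor(sqrt(245)) = 15, since 15^2 = 225 <= 245 < 256 = 16^2.
Iterate m_{i+1} = d_i*a_i - m_i, d_{i+1} = (245 - m_{i+1}^2)/d_i, a_{i+1} = floor((a_0 + m_{i+1})/d_{i+1}):
  m_1 = 1*15 - 0 = 15, d_1 = (245 - 15^2)/1 = 20/1 = 20, a_1 = floor((15 + 15)/20) = 1.
  m_2 = 20*1 - 15 = 5, d_2 = (245 - 5^2)/20 = 220/20 = 11, a_2 = floor((15 + 5)/11) = 1.
  m_3 = 11*1 - 5 = 6, d_3 = (245 - 6^2)/11 = 209/11 = 19, a_3 = floor((15 + 6)/19) = 1.
  m_4 = 19*1 - 6 = 13, d_4 = (245 - 13^2)/19 = 76/19 = 4, a_4 = floor((15 + 13)/4) = 7.
  m_5 = 4*7 - 13 = 15, d_5 = (245 - 15^2)/4 = 20/4 = 5, a_5 = floor((15 + 15)/5) = 6.
  m_6 = 5*6 - 15 = 15, d_6 = (245 - 15^2)/5 = 20/5 = 4, a_6 = floor((15 + 15)/4) = 7.
  m_7 = 4*7 - 15 = 13, d_7 = (245 - 13^2)/4 = 76/4 = 19, a_7 = floor((15 + 13)/19) = 1.
  m_8 = 19*1 - 13 = 6, d_8 = (245 - 6^2)/19 = 209/19 = 11, a_8 = floor((15 + 6)/11) = 1.
  m_9 = 11*1 - 6 = 5, d_9 = (245 - 5^2)/11 = 220/11 = 20, a_9 = floor((15 + 5)/20) = 1.
  m_10 = 20*1 - 5 = 15, d_10 = (245 - 15^2)/20 = 20/20 = 1, a_10 = floor((15 + 15)/1) = 30.
  m_11 = 1*30 - 15 = 15, d_11 = (245 - 15^2)/1 = 20/1 = 20: (m_11, d_11) = (m_1, d_1) = (15, 20), so from here the quotients repeat a_1, ..., a_10; the period length is 10.
Hence the expansion of sqrt(245) is a_0 = 15 followed by the repeating block 1, 1, 1, 7, 6, 7, 1, 1, 1, 30 (period 10).

[15; (1, 1, 1, 7, 6, 7, 1, 1, 1, 30)]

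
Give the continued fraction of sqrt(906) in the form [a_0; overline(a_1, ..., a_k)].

Write x_i = (sqrt(906) + m_i)/d_i with (m_0, d_0) = (0, 1). a_0 = floor(sqrt(906)) = 30, since 30^2 = 900 <= 906 < 961 = 31^2.
Iterate m_{i+1} = d_i*a_i - m_i, d_{i+1} = (906 - m_{i+1}^2)/d_i, a_{i+1} = floor((a_0 + m_{i+1})/d_{i+1}):
  m_1 = 1*30 - 0 = 30, d_1 = (906 - 30^2)/1 = 6/1 = 6, a_1 = floor((30 + 30)/6) = 10.
  m_2 = 6*10 - 30 = 30, d_2 = (906 - 30^2)/6 = 6/6 = 1, a_2 = floor((30 + 30)/1) = 60.
  m_3 = 1*60 - 30 = 30, d_3 = (906 - 30^2)/1 = 6/1 = 6: (m_3, d_3) = (m_1, d_1) = (30, 6), so from here the quotients repeat a_1, a_2; the period length is 2.
Hence the expansion of sqrt(906) is a_0 = 30 followed by the repeating block 10, 60 (period 2).

[30; overline(10, 60)]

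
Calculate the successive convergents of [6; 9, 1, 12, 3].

Using the convergent recurrence p_i = a_i*p_{i-1} + p_{i-2}, q_i = a_i*q_{i-1} + q_{i-2} with p_{-2}=0, p_{-1}=1, q_{-2}=1, q_{-1}=0:
  i=0: a_0=6, p_0 = 6*1 + 0 = 6, q_0 = 6*0 + 1 = 1.
  i=1: a_1=9, p_1 = 9*6 + 1 = 55, q_1 = 9*1 + 0 = 9.
  i=2: a_2=1, p_2 = 1*55 + 6 = 61, q_2 = 1*9 + 1 = 10.
  i=3: a_3=12, p_3 = 12*61 + 55 = 787, q_3 = 12*10 + 9 = 129.
  i=4: a_4=3, p_4 = 3*787 + 61 = 2422, q_4 = 3*129 + 10 = 397.

6/1, 55/9, 61/10, 787/129, 2422/397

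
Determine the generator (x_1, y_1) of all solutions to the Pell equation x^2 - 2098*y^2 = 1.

First expand sqrt(2098) as a continued fraction. With x_i = (sqrt(2098) + m_i)/d_i and (m_0, d_0) = (0, 1): a_0 = floor(sqrt(2098)) = 45, since 45^2 = 2025 <= 2098 < 2116 = 46^2.
Iterate m_{i+1} = d_i*a_i - m_i, d_{i+1} = (2098 - m_{i+1}^2)/d_i, a_{i+1} = floor((a_0 + m_{i+1})/d_{i+1}):
  m_1 = 1*45 - 0 = 45, d_1 = (2098 - 45^2)/1 = 73/1 = 73, a_1 = floor((45 + 45)/73) = 1.
  m_2 = 73*1 - 45 = 28, d_2 = (2098 - 28^2)/73 = 1314/73 = 18, a_2 = floor((45 + 28)/18) = 4.
  m_3 = 18*4 - 28 = 44, d_3 = (2098 - 44^2)/18 = 162/18 = 9, a_3 = floor((45 + 44)/9) = 9.
  m_4 = 9*9 - 44 = 37, d_4 = (2098 - 37^2)/9 = 729/9 = 81, a_4 = floor((45 + 37)/81) = 1.
  m_5 = 81*1 - 37 = 44, d_5 = (2098 - 44^2)/81 = 162/81 = 2, a_5 = floor((45 + 44)/2) = 44.
  m_6 = 2*44 - 44 = 44, d_6 = (2098 - 44^2)/2 = 162/2 = 81, a_6 = floor((45 + 44)/81) = 1.
  m_7 = 81*1 - 44 = 37, d_7 = (2098 - 37^2)/81 = 729/81 = 9, a_7 = floor((45 + 37)/9) = 9.
  m_8 = 9*9 - 37 = 44, d_8 = (2098 - 44^2)/9 = 162/9 = 18, a_8 = floor((45 + 44)/18) = 4.
  m_9 = 18*4 - 44 = 28, d_9 = (2098 - 28^2)/18 = 1314/18 = 73, a_9 = floor((45 + 28)/73) = 1.
  m_10 = 73*1 - 28 = 45, d_10 = (2098 - 45^2)/73 = 73/73 = 1, a_10 = floor((45 + 45)/1) = 90.
  m_11 = 1*90 - 45 = 45, d_11 = (2098 - 45^2)/1 = 73/1 = 73: (m_11, d_11) = (m_1, d_1) = (45, 73), so from here the quotients repeat a_1, ..., a_10; the period length is 10.
So sqrt(2098) = [45; (1, 4, 9, 1, 44, 1, 9, 4, 1, 90)] with period length k = 10.
k is even, so the fundamental solution of x^2 - 2098y^2 = 1 is (p_{k-1}, q_{k-1}) = (p_9, q_9); compute convergents through index 9.
Convergents (p_i = a_i*p_{i-1} + p_{i-2}, q_i = a_i*q_{i-1} + q_{i-2} with p_{-2}=0, p_{-1}=1, q_{-2}=1, q_{-1}=0):
  i=0: a_0=45, p_0 = 45*1 + 0 = 45, q_0 = 45*0 + 1 = 1.
  i=1: a_1=1, p_1 = 1*45 + 1 = 46, q_1 = 1*1 + 0 = 1.
  i=2: a_2=4, p_2 = 4*46 + 45 = 229, q_2 = 4*1 + 1 = 5.
  i=3: a_3=9, p_3 = 9*229 + 46 = 2107, q_3 = 9*5 + 1 = 46.
  i=4: a_4=1, p_4 = 1*2107 + 229 = 2336, q_4 = 1*46 + 5 = 51.
  i=5: a_5=44, p_5 = 44*2336 + 2107 = 104891, q_5 = 44*51 + 46 = 2290.
  i=6: a_6=1, p_6 = 1*104891 + 2336 = 107227, q_6 = 1*2290 + 51 = 2341.
  i=7: a_7=9, p_7 = 9*107227 + 104891 = 1069934, q_7 = 9*2341 + 2290 = 23359.
  i=8: a_8=4, p_8 = 4*1069934 + 107227 = 4386963, q_8 = 4*23359 + 2341 = 95777.
  i=9: a_9=1, p_9 = 1*4386963 + 1069934 = 5456897, q_9 = 1*95777 + 23359 = 119136.
Check: 5456897^2 - 2098*119136^2 = 29777724868609 - 29777724868608 = 1, so (x, y) = (5456897, 119136) solves the equation, and by the theorem it is the least positive solution.

(x, y) = (5456897, 119136)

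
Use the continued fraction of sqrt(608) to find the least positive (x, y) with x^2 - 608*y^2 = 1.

(x, y) = (2737, 111)

First expand sqrt(608) as a continued fraction. With x_i = (sqrt(608) + m_i)/d_i and (m_0, d_0) = (0, 1): a_0 = floor(sqrt(608)) = 24, since 24^2 = 576 <= 608 < 625 = 25^2.
Iterate m_{i+1} = d_i*a_i - m_i, d_{i+1} = (608 - m_{i+1}^2)/d_i, a_{i+1} = floor((a_0 + m_{i+1})/d_{i+1}):
  m_1 = 1*24 - 0 = 24, d_1 = (608 - 24^2)/1 = 32/1 = 32, a_1 = floor((24 + 24)/32) = 1.
  m_2 = 32*1 - 24 = 8, d_2 = (608 - 8^2)/32 = 544/32 = 17, a_2 = floor((24 + 8)/17) = 1.
  m_3 = 17*1 - 8 = 9, d_3 = (608 - 9^2)/17 = 527/17 = 31, a_3 = floor((24 + 9)/31) = 1.
  m_4 = 31*1 - 9 = 22, d_4 = (608 - 22^2)/31 = 124/31 = 4, a_4 = floor((24 + 22)/4) = 11.
  m_5 = 4*11 - 22 = 22, d_5 = (608 - 22^2)/4 = 124/4 = 31, a_5 = floor((24 + 22)/31) = 1.
  m_6 = 31*1 - 22 = 9, d_6 = (608 - 9^2)/31 = 527/31 = 17, a_6 = floor((24 + 9)/17) = 1.
  m_7 = 17*1 - 9 = 8, d_7 = (608 - 8^2)/17 = 544/17 = 32, a_7 = floor((24 + 8)/32) = 1.
  m_8 = 32*1 - 8 = 24, d_8 = (608 - 24^2)/32 = 32/32 = 1, a_8 = floor((24 + 24)/1) = 48.
  m_9 = 1*48 - 24 = 24, d_9 = (608 - 24^2)/1 = 32/1 = 32: (m_9, d_9) = (m_1, d_1) = (24, 32), so from here the quotients repeat a_1, ..., a_8; the period length is 8.
So sqrt(608) = [24; (1, 1, 1, 11, 1, 1, 1, 48)] with period length k = 8.
k is even, so the fundamental solution of x^2 - 608y^2 = 1 is (p_{k-1}, q_{k-1}) = (p_7, q_7); compute convergents through index 7.
Convergents (p_i = a_i*p_{i-1} + p_{i-2}, q_i = a_i*q_{i-1} + q_{i-2} with p_{-2}=0, p_{-1}=1, q_{-2}=1, q_{-1}=0):
  i=0: a_0=24, p_0 = 24*1 + 0 = 24, q_0 = 24*0 + 1 = 1.
  i=1: a_1=1, p_1 = 1*24 + 1 = 25, q_1 = 1*1 + 0 = 1.
  i=2: a_2=1, p_2 = 1*25 + 24 = 49, q_2 = 1*1 + 1 = 2.
  i=3: a_3=1, p_3 = 1*49 + 25 = 74, q_3 = 1*2 + 1 = 3.
  i=4: a_4=11, p_4 = 11*74 + 49 = 863, q_4 = 11*3 + 2 = 35.
  i=5: a_5=1, p_5 = 1*863 + 74 = 937, q_5 = 1*35 + 3 = 38.
  i=6: a_6=1, p_6 = 1*937 + 863 = 1800, q_6 = 1*38 + 35 = 73.
  i=7: a_7=1, p_7 = 1*1800 + 937 = 2737, q_7 = 1*73 + 38 = 111.
Check: 2737^2 - 608*111^2 = 7491169 - 7491168 = 1, so (x, y) = (2737, 111) solves the equation, and by the theorem it is the least positive solution.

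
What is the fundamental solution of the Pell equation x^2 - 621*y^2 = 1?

(x, y) = (7775, 312)

First expand sqrt(621) as a continued fraction. With x_i = (sqrt(621) + m_i)/d_i and (m_0, d_0) = (0, 1): a_0 = floor(sqrt(621)) = 24, since 24^2 = 576 <= 621 < 625 = 25^2.
Iterate m_{i+1} = d_i*a_i - m_i, d_{i+1} = (621 - m_{i+1}^2)/d_i, a_{i+1} = floor((a_0 + m_{i+1})/d_{i+1}):
  m_1 = 1*24 - 0 = 24, d_1 = (621 - 24^2)/1 = 45/1 = 45, a_1 = floor((24 + 24)/45) = 1.
  m_2 = 45*1 - 24 = 21, d_2 = (621 - 21^2)/45 = 180/45 = 4, a_2 = floor((24 + 21)/4) = 11.
  m_3 = 4*11 - 21 = 23, d_3 = (621 - 23^2)/4 = 92/4 = 23, a_3 = floor((24 + 23)/23) = 2.
  m_4 = 23*2 - 23 = 23, d_4 = (621 - 23^2)/23 = 92/23 = 4, a_4 = floor((24 + 23)/4) = 11.
  m_5 = 4*11 - 23 = 21, d_5 = (621 - 21^2)/4 = 180/4 = 45, a_5 = floor((24 + 21)/45) = 1.
  m_6 = 45*1 - 21 = 24, d_6 = (621 - 24^2)/45 = 45/45 = 1, a_6 = floor((24 + 24)/1) = 48.
  m_7 = 1*48 - 24 = 24, d_7 = (621 - 24^2)/1 = 45/1 = 45: (m_7, d_7) = (m_1, d_1) = (24, 45), so from here the quotients repeat a_1, ..., a_6; the period length is 6.
So sqrt(621) = [24; (1, 11, 2, 11, 1, 48)] with period length k = 6.
k is even, so the fundamental solution of x^2 - 621y^2 = 1 is (p_{k-1}, q_{k-1}) = (p_5, q_5); compute convergents through index 5.
Convergents (p_i = a_i*p_{i-1} + p_{i-2}, q_i = a_i*q_{i-1} + q_{i-2} with p_{-2}=0, p_{-1}=1, q_{-2}=1, q_{-1}=0):
  i=0: a_0=24, p_0 = 24*1 + 0 = 24, q_0 = 24*0 + 1 = 1.
  i=1: a_1=1, p_1 = 1*24 + 1 = 25, q_1 = 1*1 + 0 = 1.
  i=2: a_2=11, p_2 = 11*25 + 24 = 299, q_2 = 11*1 + 1 = 12.
  i=3: a_3=2, p_3 = 2*299 + 25 = 623, q_3 = 2*12 + 1 = 25.
  i=4: a_4=11, p_4 = 11*623 + 299 = 7152, q_4 = 11*25 + 12 = 287.
  i=5: a_5=1, p_5 = 1*7152 + 623 = 7775, q_5 = 1*287 + 25 = 312.
Check: 7775^2 - 621*312^2 = 60450625 - 60450624 = 1, so (x, y) = (7775, 312) solves the equation, and by the theorem it is the least positive solution.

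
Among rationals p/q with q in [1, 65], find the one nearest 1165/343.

Expand x = 1165/343 as a continued fraction with the Euclidean algorithm:
  1165 = 3*343 + 136, so a_0 = 3.
  343 = 2*136 + 71, so a_1 = 2.
  136 = 1*71 + 65, so a_2 = 1.
  71 = 1*65 + 6, so a_3 = 1.
  65 = 10*6 + 5, so a_4 = 10.
  6 = 1*5 + 1, so a_5 = 1.
  5 = 5*1 + 0, so a_6 = 5.
so x = [3; 2, 1, 1, 10, 1, 5].
Convergents (p_i = a_i*p_{i-1} + p_{i-2}, q_i = a_i*q_{i-1} + q_{i-2} with p_{-2}=0, p_{-1}=1, q_{-2}=1, q_{-1}=0), until the denominator exceeds 65:
  i=0: a_0=3, p_0 = 3*1 + 0 = 3, q_0 = 3*0 + 1 = 1.
  i=1: a_1=2, p_1 = 2*3 + 1 = 7, q_1 = 2*1 + 0 = 2.
  i=2: a_2=1, p_2 = 1*7 + 3 = 10, q_2 = 1*2 + 1 = 3.
  i=3: a_3=1, p_3 = 1*10 + 7 = 17, q_3 = 1*3 + 2 = 5.
  i=4: a_4=10, p_4 = 10*17 + 10 = 180, q_4 = 10*5 + 3 = 53.
  i=5: a_5=1, p_5 = 1*180 + 17 = 197, q_5 = 1*53 + 5 = 58.
  i=6: a_6=5, p_6 = 5*197 + 180 = 1165, q_6 = 5*58 + 53 = 343.
q_6 = 343 > 65, so the last convergent with denominator <= 65 is p_5/q_5 = 197/58.
The closest fraction with denominator <= 65 is either p_5/q_5 or the intermediate fraction (k*p_5 + p_4)/(k*q_5 + q_4) with the largest k >= 1 whose denominator stays <= 65; these approach x as k grows, and every other convergent or intermediate fraction in range is farther away.
Largest k: floor((65 - q_4)/q_5) = floor((65 - 53)/58) = 0.
Since k = 0, no intermediate fraction beyond p_5/q_5 has denominator <= 65, so the convergent 197/58 is the closest (its error is |1165*58 - 197*343|/(343*58) = 1/19894).

197/58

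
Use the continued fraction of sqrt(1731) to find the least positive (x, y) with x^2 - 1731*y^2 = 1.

First expand sqrt(1731) as a continued fraction. With x_i = (sqrt(1731) + m_i)/d_i and (m_0, d_0) = (0, 1): a_0 = floor(sqrt(1731)) = 41, since 41^2 = 1681 <= 1731 < 1764 = 42^2.
Iterate m_{i+1} = d_i*a_i - m_i, d_{i+1} = (1731 - m_{i+1}^2)/d_i, a_{i+1} = floor((a_0 + m_{i+1})/d_{i+1}):
  m_1 = 1*41 - 0 = 41, d_1 = (1731 - 41^2)/1 = 50/1 = 50, a_1 = floor((41 + 41)/50) = 1.
  m_2 = 50*1 - 41 = 9, d_2 = (1731 - 9^2)/50 = 1650/50 = 33, a_2 = floor((41 + 9)/33) = 1.
  m_3 = 33*1 - 9 = 24, d_3 = (1731 - 24^2)/33 = 1155/33 = 35, a_3 = floor((41 + 24)/35) = 1.
  m_4 = 35*1 - 24 = 11, d_4 = (1731 - 11^2)/35 = 1610/35 = 46, a_4 = floor((41 + 11)/46) = 1.
  m_5 = 46*1 - 11 = 35, d_5 = (1731 - 35^2)/46 = 506/46 = 11, a_5 = floor((41 + 35)/11) = 6.
  m_6 = 11*6 - 35 = 31, d_6 = (1731 - 31^2)/11 = 770/11 = 70, a_6 = floor((41 + 31)/70) = 1.
  m_7 = 70*1 - 31 = 39, d_7 = (1731 - 39^2)/70 = 210/70 = 3, a_7 = floor((41 + 39)/3) = 26.
  m_8 = 3*26 - 39 = 39, d_8 = (1731 - 39^2)/3 = 210/3 = 70, a_8 = floor((41 + 39)/70) = 1.
  m_9 = 70*1 - 39 = 31, d_9 = (1731 - 31^2)/70 = 770/70 = 11, a_9 = floor((41 + 31)/11) = 6.
  m_10 = 11*6 - 31 = 35, d_10 = (1731 - 35^2)/11 = 506/11 = 46, a_10 = floor((41 + 35)/46) = 1.
  m_11 = 46*1 - 35 = 11, d_11 = (1731 - 11^2)/46 = 1610/46 = 35, a_11 = floor((41 + 11)/35) = 1.
  m_12 = 35*1 - 11 = 24, d_12 = (1731 - 24^2)/35 = 1155/35 = 33, a_12 = floor((41 + 24)/33) = 1.
  m_13 = 33*1 - 24 = 9, d_13 = (1731 - 9^2)/33 = 1650/33 = 50, a_13 = floor((41 + 9)/50) = 1.
  m_14 = 50*1 - 9 = 41, d_14 = (1731 - 41^2)/50 = 50/50 = 1, a_14 = floor((41 + 41)/1) = 82.
  m_15 = 1*82 - 41 = 41, d_15 = (1731 - 41^2)/1 = 50/1 = 50: (m_15, d_15) = (m_1, d_1) = (41, 50), so from here the quotients repeat a_1, ..., a_14; the period length is 14.
So sqrt(1731) = [41; (1, 1, 1, 1, 6, 1, 26, 1, 6, 1, 1, 1, 1, 82)] with period length k = 14.
k is even, so the fundamental solution of x^2 - 1731y^2 = 1 is (p_{k-1}, q_{k-1}) = (p_13, q_13); compute convergents through index 13.
Convergents (p_i = a_i*p_{i-1} + p_{i-2}, q_i = a_i*q_{i-1} + q_{i-2} with p_{-2}=0, p_{-1}=1, q_{-2}=1, q_{-1}=0):
  i=0: a_0=41, p_0 = 41*1 + 0 = 41, q_0 = 41*0 + 1 = 1.
  i=1: a_1=1, p_1 = 1*41 + 1 = 42, q_1 = 1*1 + 0 = 1.
  i=2: a_2=1, p_2 = 1*42 + 41 = 83, q_2 = 1*1 + 1 = 2.
  i=3: a_3=1, p_3 = 1*83 + 42 = 125, q_3 = 1*2 + 1 = 3.
  i=4: a_4=1, p_4 = 1*125 + 83 = 208, q_4 = 1*3 + 2 = 5.
  i=5: a_5=6, p_5 = 6*208 + 125 = 1373, q_5 = 6*5 + 3 = 33.
  i=6: a_6=1, p_6 = 1*1373 + 208 = 1581, q_6 = 1*33 + 5 = 38.
  i=7: a_7=26, p_7 = 26*1581 + 1373 = 42479, q_7 = 26*38 + 33 = 1021.
  i=8: a_8=1, p_8 = 1*42479 + 1581 = 44060, q_8 = 1*1021 + 38 = 1059.
  i=9: a_9=6, p_9 = 6*44060 + 42479 = 306839, q_9 = 6*1059 + 1021 = 7375.
  i=10: a_10=1, p_10 = 1*306839 + 44060 = 350899, q_10 = 1*7375 + 1059 = 8434.
  i=11: a_11=1, p_11 = 1*350899 + 306839 = 657738, q_11 = 1*8434 + 7375 = 15809.
  i=12: a_12=1, p_12 = 1*657738 + 350899 = 1008637, q_12 = 1*15809 + 8434 = 24243.
  i=13: a_13=1, p_13 = 1*1008637 + 657738 = 1666375, q_13 = 1*24243 + 15809 = 40052.
Check: 1666375^2 - 1731*40052^2 = 2776805640625 - 2776805640624 = 1, so (x, y) = (1666375, 40052) solves the equation, and by the theorem it is the least positive solution.

(x, y) = (1666375, 40052)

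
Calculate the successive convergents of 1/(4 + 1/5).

Using the convergent recurrence p_i = a_i*p_{i-1} + p_{i-2}, q_i = a_i*q_{i-1} + q_{i-2} with p_{-2}=0, p_{-1}=1, q_{-2}=1, q_{-1}=0:
  i=0: a_0=0, p_0 = 0*1 + 0 = 0, q_0 = 0*0 + 1 = 1.
  i=1: a_1=4, p_1 = 4*0 + 1 = 1, q_1 = 4*1 + 0 = 4.
  i=2: a_2=5, p_2 = 5*1 + 0 = 5, q_2 = 5*4 + 1 = 21.

0/1, 1/4, 5/21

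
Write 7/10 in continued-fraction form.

[0; 1, 2, 3]

Run the Euclidean algorithm on 7 and 10; the successive quotients are the partial quotients a_0, a_1, ... (each step inverts the fractional part left over by the previous one):
  7 = 0*10 + 7, so a_0 = 0.
  10 = 1*7 + 3, so a_1 = 1.
  7 = 2*3 + 1, so a_2 = 2.
  3 = 3*1 + 0, so a_3 = 3.
The remainder reaches 0 after 4 divisions, so the expansion has 4 partial quotients, read off in order.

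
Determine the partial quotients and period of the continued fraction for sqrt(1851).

[43; (43, 86)]

Write x_i = (sqrt(1851) + m_i)/d_i with (m_0, d_0) = (0, 1). a_0 = floor(sqrt(1851)) = 43, since 43^2 = 1849 <= 1851 < 1936 = 44^2.
Iterate m_{i+1} = d_i*a_i - m_i, d_{i+1} = (1851 - m_{i+1}^2)/d_i, a_{i+1} = floor((a_0 + m_{i+1})/d_{i+1}):
  m_1 = 1*43 - 0 = 43, d_1 = (1851 - 43^2)/1 = 2/1 = 2, a_1 = floor((43 + 43)/2) = 43.
  m_2 = 2*43 - 43 = 43, d_2 = (1851 - 43^2)/2 = 2/2 = 1, a_2 = floor((43 + 43)/1) = 86.
  m_3 = 1*86 - 43 = 43, d_3 = (1851 - 43^2)/1 = 2/1 = 2: (m_3, d_3) = (m_1, d_1) = (43, 2), so from here the quotients repeat a_1, a_2; the period length is 2.
Hence the expansion of sqrt(1851) is a_0 = 43 followed by the repeating block 43, 86 (period 2).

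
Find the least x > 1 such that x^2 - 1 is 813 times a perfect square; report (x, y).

(x, y) = (2167, 76)

First expand sqrt(813) as a continued fraction. With x_i = (sqrt(813) + m_i)/d_i and (m_0, d_0) = (0, 1): a_0 = floor(sqrt(813)) = 28, since 28^2 = 784 <= 813 < 841 = 29^2.
Iterate m_{i+1} = d_i*a_i - m_i, d_{i+1} = (813 - m_{i+1}^2)/d_i, a_{i+1} = floor((a_0 + m_{i+1})/d_{i+1}):
  m_1 = 1*28 - 0 = 28, d_1 = (813 - 28^2)/1 = 29/1 = 29, a_1 = floor((28 + 28)/29) = 1.
  m_2 = 29*1 - 28 = 1, d_2 = (813 - 1^2)/29 = 812/29 = 28, a_2 = floor((28 + 1)/28) = 1.
  m_3 = 28*1 - 1 = 27, d_3 = (813 - 27^2)/28 = 84/28 = 3, a_3 = floor((28 + 27)/3) = 18.
  m_4 = 3*18 - 27 = 27, d_4 = (813 - 27^2)/3 = 84/3 = 28, a_4 = floor((28 + 27)/28) = 1.
  m_5 = 28*1 - 27 = 1, d_5 = (813 - 1^2)/28 = 812/28 = 29, a_5 = floor((28 + 1)/29) = 1.
  m_6 = 29*1 - 1 = 28, d_6 = (813 - 28^2)/29 = 29/29 = 1, a_6 = floor((28 + 28)/1) = 56.
  m_7 = 1*56 - 28 = 28, d_7 = (813 - 28^2)/1 = 29/1 = 29: (m_7, d_7) = (m_1, d_1) = (28, 29), so from here the quotients repeat a_1, ..., a_6; the period length is 6.
So sqrt(813) = [28; (1, 1, 18, 1, 1, 56)] with period length k = 6.
k is even, so the fundamental solution of x^2 - 813y^2 = 1 is (p_{k-1}, q_{k-1}) = (p_5, q_5); compute convergents through index 5.
Convergents (p_i = a_i*p_{i-1} + p_{i-2}, q_i = a_i*q_{i-1} + q_{i-2} with p_{-2}=0, p_{-1}=1, q_{-2}=1, q_{-1}=0):
  i=0: a_0=28, p_0 = 28*1 + 0 = 28, q_0 = 28*0 + 1 = 1.
  i=1: a_1=1, p_1 = 1*28 + 1 = 29, q_1 = 1*1 + 0 = 1.
  i=2: a_2=1, p_2 = 1*29 + 28 = 57, q_2 = 1*1 + 1 = 2.
  i=3: a_3=18, p_3 = 18*57 + 29 = 1055, q_3 = 18*2 + 1 = 37.
  i=4: a_4=1, p_4 = 1*1055 + 57 = 1112, q_4 = 1*37 + 2 = 39.
  i=5: a_5=1, p_5 = 1*1112 + 1055 = 2167, q_5 = 1*39 + 37 = 76.
Check: 2167^2 - 813*76^2 = 4695889 - 4695888 = 1, so (x, y) = (2167, 76) solves the equation, and by the theorem it is the least positive solution.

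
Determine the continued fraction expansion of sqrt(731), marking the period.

Write x_i = (sqrt(731) + m_i)/d_i with (m_0, d_0) = (0, 1). a_0 = floor(sqrt(731)) = 27, since 27^2 = 729 <= 731 < 784 = 28^2.
Iterate m_{i+1} = d_i*a_i - m_i, d_{i+1} = (731 - m_{i+1}^2)/d_i, a_{i+1} = floor((a_0 + m_{i+1})/d_{i+1}):
  m_1 = 1*27 - 0 = 27, d_1 = (731 - 27^2)/1 = 2/1 = 2, a_1 = floor((27 + 27)/2) = 27.
  m_2 = 2*27 - 27 = 27, d_2 = (731 - 27^2)/2 = 2/2 = 1, a_2 = floor((27 + 27)/1) = 54.
  m_3 = 1*54 - 27 = 27, d_3 = (731 - 27^2)/1 = 2/1 = 2: (m_3, d_3) = (m_1, d_1) = (27, 2), so from here the quotients repeat a_1, a_2; the period length is 2.
Hence the expansion of sqrt(731) is a_0 = 27 followed by the repeating block 27, 54 (period 2).

[27; (27, 54)]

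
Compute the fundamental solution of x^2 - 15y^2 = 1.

First expand sqrt(15) as a continued fraction. With x_i = (sqrt(15) + m_i)/d_i and (m_0, d_0) = (0, 1): a_0 = floor(sqrt(15)) = 3, since 3^2 = 9 <= 15 < 16 = 4^2.
Iterate m_{i+1} = d_i*a_i - m_i, d_{i+1} = (15 - m_{i+1}^2)/d_i, a_{i+1} = floor((a_0 + m_{i+1})/d_{i+1}):
  m_1 = 1*3 - 0 = 3, d_1 = (15 - 3^2)/1 = 6/1 = 6, a_1 = floor((3 + 3)/6) = 1.
  m_2 = 6*1 - 3 = 3, d_2 = (15 - 3^2)/6 = 6/6 = 1, a_2 = floor((3 + 3)/1) = 6.
  m_3 = 1*6 - 3 = 3, d_3 = (15 - 3^2)/1 = 6/1 = 6: (m_3, d_3) = (m_1, d_1) = (3, 6), so from here the quotients repeat a_1, a_2; the period length is 2.
So sqrt(15) = [3; (1, 6)] with period length k = 2.
k is even, so the fundamental solution of x^2 - 15y^2 = 1 is (p_{k-1}, q_{k-1}) = (p_1, q_1); compute convergents through index 1.
Convergents (p_i = a_i*p_{i-1} + p_{i-2}, q_i = a_i*q_{i-1} + q_{i-2} with p_{-2}=0, p_{-1}=1, q_{-2}=1, q_{-1}=0):
  i=0: a_0=3, p_0 = 3*1 + 0 = 3, q_0 = 3*0 + 1 = 1.
  i=1: a_1=1, p_1 = 1*3 + 1 = 4, q_1 = 1*1 + 0 = 1.
Check: 4^2 - 15*1^2 = 16 - 15 = 1, so (x, y) = (4, 1) solves the equation, and by the theorem it is the least positive solution.

(x, y) = (4, 1)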